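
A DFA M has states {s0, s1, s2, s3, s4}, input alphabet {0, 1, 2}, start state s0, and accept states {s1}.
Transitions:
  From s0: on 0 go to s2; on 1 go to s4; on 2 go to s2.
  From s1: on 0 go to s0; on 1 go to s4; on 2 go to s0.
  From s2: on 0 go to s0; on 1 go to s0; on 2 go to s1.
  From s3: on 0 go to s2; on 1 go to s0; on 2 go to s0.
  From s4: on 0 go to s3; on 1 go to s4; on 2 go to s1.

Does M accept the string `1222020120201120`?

rejected

s0 --1--> s4
s4 --2--> s1
s1 --2--> s0
s0 --2--> s2
s2 --0--> s0
s0 --2--> s2
s2 --0--> s0
s0 --1--> s4
s4 --2--> s1
s1 --0--> s0
s0 --2--> s2
s2 --0--> s0
s0 --1--> s4
s4 --1--> s4
s4 --2--> s1
s1 --0--> s0
End in state s0, which is not an accepting state.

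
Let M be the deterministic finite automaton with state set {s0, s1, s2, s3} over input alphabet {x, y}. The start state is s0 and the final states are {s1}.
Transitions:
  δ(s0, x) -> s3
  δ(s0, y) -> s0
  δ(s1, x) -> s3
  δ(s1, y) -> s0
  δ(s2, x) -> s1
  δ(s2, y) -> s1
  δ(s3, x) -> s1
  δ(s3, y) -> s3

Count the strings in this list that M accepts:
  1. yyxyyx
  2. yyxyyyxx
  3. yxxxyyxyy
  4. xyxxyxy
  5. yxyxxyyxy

1

yyxyyx: accepted
yyxyyyxx: rejected
yxxxyyxyy: rejected
xyxxyxy: rejected
yxyxxyyxy: rejected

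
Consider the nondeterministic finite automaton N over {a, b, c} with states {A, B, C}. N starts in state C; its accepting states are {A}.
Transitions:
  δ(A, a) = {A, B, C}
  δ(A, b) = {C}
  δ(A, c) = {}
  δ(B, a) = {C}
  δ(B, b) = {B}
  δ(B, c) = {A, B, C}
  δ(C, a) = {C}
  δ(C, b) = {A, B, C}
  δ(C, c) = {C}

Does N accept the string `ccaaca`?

Start: {C}
read c: {C}
read c: {C}
read a: {C}
read a: {C}
read c: {C}
read a: {C}
Reachable ∩ accepting = {} — empty.

rejected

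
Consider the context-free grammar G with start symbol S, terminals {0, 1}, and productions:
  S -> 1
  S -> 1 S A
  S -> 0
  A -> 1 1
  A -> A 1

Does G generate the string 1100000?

no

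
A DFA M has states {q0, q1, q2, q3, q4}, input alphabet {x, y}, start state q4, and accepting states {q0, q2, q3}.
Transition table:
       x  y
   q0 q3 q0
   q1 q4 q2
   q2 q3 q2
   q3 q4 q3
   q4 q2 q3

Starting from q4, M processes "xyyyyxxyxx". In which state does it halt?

q4 --x--> q2
q2 --y--> q2
q2 --y--> q2
q2 --y--> q2
q2 --y--> q2
q2 --x--> q3
q3 --x--> q4
q4 --y--> q3
q3 --x--> q4
q4 --x--> q2

q2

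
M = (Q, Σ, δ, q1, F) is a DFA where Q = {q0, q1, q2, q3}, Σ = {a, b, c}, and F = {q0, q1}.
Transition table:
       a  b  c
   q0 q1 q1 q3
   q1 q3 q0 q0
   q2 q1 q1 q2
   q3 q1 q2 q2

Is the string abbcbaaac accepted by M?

q1 --a--> q3
q3 --b--> q2
q2 --b--> q1
q1 --c--> q0
q0 --b--> q1
q1 --a--> q3
q3 --a--> q1
q1 --a--> q3
q3 --c--> q2
End in state q2, which is not an accepting state.

rejected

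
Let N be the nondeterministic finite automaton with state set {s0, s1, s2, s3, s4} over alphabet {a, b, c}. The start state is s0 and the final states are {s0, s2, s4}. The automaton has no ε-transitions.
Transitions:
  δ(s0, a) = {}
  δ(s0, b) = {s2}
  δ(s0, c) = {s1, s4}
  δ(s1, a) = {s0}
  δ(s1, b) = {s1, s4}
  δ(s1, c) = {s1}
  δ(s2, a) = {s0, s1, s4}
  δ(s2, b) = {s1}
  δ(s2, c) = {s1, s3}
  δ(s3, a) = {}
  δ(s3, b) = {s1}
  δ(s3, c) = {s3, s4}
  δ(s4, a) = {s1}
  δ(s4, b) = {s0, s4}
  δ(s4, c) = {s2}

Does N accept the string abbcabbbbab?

rejected

Start: {s0}
read a: {}
The reachable set is empty and stays empty for the remaining 10 symbols.
Reachable ∩ accepting = {} — empty.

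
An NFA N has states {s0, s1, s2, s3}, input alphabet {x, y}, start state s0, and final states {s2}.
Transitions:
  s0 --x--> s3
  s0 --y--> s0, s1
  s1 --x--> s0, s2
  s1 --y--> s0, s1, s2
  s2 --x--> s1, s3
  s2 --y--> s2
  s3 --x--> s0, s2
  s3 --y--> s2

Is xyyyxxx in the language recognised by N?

Start: {s0}
read x: {s3}
read y: {s2}
read y: {s2}
read y: {s2}
read x: {s1, s3}
read x: {s0, s2}
read x: {s1, s3}
Reachable ∩ accepting = {} — empty.

rejected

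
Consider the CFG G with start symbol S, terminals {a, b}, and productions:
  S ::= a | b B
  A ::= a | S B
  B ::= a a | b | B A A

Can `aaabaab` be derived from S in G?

no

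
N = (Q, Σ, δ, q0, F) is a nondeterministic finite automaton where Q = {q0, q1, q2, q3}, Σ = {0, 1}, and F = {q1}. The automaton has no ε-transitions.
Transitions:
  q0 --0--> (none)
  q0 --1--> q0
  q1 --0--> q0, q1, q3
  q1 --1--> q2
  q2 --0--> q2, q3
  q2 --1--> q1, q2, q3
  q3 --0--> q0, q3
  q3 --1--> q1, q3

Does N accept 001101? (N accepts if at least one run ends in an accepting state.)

rejected

Start: {q0}
read 0: {}
The reachable set is empty and stays empty for the remaining 5 symbols.
Reachable ∩ accepting = {} — empty.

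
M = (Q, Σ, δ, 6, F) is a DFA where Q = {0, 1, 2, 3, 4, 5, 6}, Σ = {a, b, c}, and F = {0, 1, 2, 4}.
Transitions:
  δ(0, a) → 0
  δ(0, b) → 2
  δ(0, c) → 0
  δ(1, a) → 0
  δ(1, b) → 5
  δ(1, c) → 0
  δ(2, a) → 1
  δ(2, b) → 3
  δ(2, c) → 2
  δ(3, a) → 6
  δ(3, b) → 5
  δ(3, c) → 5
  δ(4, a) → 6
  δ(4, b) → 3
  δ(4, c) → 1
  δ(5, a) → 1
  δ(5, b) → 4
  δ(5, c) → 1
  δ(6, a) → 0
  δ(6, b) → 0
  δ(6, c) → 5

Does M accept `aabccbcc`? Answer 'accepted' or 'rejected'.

accepted

6 --a--> 0
0 --a--> 0
0 --b--> 2
2 --c--> 2
2 --c--> 2
2 --b--> 3
3 --c--> 5
5 --c--> 1
End in state 1, which is an accepting state.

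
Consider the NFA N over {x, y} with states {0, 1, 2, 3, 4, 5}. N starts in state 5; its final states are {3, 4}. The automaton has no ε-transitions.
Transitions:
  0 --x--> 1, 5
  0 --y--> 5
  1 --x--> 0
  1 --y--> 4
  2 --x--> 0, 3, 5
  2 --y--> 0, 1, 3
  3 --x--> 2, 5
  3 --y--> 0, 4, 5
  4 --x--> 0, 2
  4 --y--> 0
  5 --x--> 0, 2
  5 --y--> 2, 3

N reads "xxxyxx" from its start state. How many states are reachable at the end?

5

Start: {5}
read x: {0, 2}
read x: {0, 1, 3, 5}
read x: {0, 1, 2, 5}
read y: {0, 1, 2, 3, 4, 5}
read x: {0, 1, 2, 3, 5}
read x: {0, 1, 2, 3, 5}
Final reachable set {0, 1, 2, 3, 5} has 5 states.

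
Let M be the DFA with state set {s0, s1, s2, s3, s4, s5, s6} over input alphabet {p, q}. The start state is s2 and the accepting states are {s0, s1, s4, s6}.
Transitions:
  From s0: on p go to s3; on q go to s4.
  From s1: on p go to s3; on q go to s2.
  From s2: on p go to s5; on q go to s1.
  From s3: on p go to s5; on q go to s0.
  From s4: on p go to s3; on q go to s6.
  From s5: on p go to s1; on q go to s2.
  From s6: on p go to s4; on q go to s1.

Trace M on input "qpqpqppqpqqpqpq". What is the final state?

s0

s2 --q--> s1
s1 --p--> s3
s3 --q--> s0
s0 --p--> s3
s3 --q--> s0
s0 --p--> s3
s3 --p--> s5
s5 --q--> s2
s2 --p--> s5
s5 --q--> s2
s2 --q--> s1
s1 --p--> s3
s3 --q--> s0
s0 --p--> s3
s3 --q--> s0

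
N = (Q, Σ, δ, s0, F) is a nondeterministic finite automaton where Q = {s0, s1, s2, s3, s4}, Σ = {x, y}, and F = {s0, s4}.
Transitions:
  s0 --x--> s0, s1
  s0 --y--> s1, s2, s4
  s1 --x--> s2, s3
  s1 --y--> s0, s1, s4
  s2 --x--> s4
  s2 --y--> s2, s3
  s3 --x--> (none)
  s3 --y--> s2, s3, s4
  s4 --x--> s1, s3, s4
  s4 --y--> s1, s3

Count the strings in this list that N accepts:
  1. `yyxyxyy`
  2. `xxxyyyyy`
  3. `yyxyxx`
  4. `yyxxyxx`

4

`yyxyxyy`: accepted
`xxxyyyyy`: accepted
`yyxyxx`: accepted
`yyxxyxx`: accepted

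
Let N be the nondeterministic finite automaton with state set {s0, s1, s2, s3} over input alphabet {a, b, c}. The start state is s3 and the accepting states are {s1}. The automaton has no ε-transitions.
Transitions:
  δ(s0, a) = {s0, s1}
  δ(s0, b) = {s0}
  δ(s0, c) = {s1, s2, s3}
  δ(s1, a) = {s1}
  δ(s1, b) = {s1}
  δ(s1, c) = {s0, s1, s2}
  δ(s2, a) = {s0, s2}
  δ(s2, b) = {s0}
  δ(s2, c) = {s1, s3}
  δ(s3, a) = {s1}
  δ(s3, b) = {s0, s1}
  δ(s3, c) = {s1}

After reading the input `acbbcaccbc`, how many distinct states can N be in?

4

Start: {s3}
read a: {s1}
read c: {s0, s1, s2}
read b: {s0, s1}
read b: {s0, s1}
read c: {s0, s1, s2, s3}
read a: {s0, s1, s2}
read c: {s0, s1, s2, s3}
read c: {s0, s1, s2, s3}
read b: {s0, s1}
read c: {s0, s1, s2, s3}
Final reachable set {s0, s1, s2, s3} has 4 states.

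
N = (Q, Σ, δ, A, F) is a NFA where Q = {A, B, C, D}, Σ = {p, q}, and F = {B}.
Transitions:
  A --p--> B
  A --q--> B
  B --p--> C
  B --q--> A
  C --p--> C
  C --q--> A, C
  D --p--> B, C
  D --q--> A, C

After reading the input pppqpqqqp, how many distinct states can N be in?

Start: {A}
read p: {B}
read p: {C}
read p: {C}
read q: {A, C}
read p: {B, C}
read q: {A, C}
read q: {A, B, C}
read q: {A, B, C}
read p: {B, C}
Final reachable set {B, C} has 2 states.

2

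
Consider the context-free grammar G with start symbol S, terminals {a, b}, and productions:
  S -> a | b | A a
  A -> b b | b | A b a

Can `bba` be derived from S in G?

S ⇒ Aa ⇒ bba

yes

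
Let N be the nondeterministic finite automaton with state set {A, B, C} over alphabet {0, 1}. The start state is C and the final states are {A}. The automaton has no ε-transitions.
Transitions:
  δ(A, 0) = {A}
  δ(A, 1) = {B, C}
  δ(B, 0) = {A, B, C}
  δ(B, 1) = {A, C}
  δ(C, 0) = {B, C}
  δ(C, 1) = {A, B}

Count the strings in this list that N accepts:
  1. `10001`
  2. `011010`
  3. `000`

`10001`: accepted
`011010`: accepted
`000`: accepted

3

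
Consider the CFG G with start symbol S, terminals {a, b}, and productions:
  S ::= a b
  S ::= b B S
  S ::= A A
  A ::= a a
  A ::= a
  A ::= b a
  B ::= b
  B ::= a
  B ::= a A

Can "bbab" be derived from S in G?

S ⇒ bBS ⇒ bbS ⇒ bbab

yes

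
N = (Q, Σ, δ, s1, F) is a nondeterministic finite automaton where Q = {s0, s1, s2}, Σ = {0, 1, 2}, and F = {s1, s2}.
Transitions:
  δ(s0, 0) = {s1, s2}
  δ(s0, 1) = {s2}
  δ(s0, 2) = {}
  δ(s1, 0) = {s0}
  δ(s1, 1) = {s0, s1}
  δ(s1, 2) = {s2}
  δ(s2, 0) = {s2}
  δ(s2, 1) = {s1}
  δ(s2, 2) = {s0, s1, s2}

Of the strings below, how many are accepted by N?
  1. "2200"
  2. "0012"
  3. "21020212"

"2200": accepted
"0012": accepted
"21020212": rejected

2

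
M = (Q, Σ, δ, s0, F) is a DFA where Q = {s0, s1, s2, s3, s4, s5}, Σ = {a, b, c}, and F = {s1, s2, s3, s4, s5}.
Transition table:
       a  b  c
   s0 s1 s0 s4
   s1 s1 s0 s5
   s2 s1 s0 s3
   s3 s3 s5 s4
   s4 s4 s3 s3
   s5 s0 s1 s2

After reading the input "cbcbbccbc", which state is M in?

s0 --c--> s4
s4 --b--> s3
s3 --c--> s4
s4 --b--> s3
s3 --b--> s5
s5 --c--> s2
s2 --c--> s3
s3 --b--> s5
s5 --c--> s2

s2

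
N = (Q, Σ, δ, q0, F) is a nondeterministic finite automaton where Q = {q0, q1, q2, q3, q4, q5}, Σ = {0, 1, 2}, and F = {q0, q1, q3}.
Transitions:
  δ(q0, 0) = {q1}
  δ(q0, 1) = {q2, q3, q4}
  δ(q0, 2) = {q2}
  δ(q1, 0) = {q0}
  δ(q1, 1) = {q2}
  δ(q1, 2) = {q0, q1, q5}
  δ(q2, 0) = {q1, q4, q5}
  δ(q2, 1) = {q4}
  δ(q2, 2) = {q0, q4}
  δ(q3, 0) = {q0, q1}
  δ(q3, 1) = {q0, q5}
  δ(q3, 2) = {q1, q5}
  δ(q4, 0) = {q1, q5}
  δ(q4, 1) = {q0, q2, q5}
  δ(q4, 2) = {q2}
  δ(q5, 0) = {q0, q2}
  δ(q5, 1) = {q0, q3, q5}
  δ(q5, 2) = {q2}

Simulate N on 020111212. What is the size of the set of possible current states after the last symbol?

5

Start: {q0}
read 0: {q1}
read 2: {q0, q1, q5}
read 0: {q0, q1, q2}
read 1: {q2, q3, q4}
read 1: {q0, q2, q4, q5}
read 1: {q0, q2, q3, q4, q5}
read 2: {q0, q1, q2, q4, q5}
read 1: {q0, q2, q3, q4, q5}
read 2: {q0, q1, q2, q4, q5}
Final reachable set {q0, q1, q2, q4, q5} has 5 states.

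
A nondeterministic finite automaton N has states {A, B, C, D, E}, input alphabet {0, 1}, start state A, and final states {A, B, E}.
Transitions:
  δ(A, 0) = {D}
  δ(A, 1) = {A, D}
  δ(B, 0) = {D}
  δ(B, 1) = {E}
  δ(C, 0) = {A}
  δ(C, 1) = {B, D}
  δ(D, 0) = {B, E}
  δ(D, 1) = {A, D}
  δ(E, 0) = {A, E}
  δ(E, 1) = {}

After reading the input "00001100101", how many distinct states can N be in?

Start: {A}
read 0: {D}
read 0: {B, E}
read 0: {A, D, E}
read 0: {A, B, D, E}
read 1: {A, D, E}
read 1: {A, D}
read 0: {B, D, E}
read 0: {A, B, D, E}
read 1: {A, D, E}
read 0: {A, B, D, E}
read 1: {A, D, E}
Final reachable set {A, D, E} has 3 states.

3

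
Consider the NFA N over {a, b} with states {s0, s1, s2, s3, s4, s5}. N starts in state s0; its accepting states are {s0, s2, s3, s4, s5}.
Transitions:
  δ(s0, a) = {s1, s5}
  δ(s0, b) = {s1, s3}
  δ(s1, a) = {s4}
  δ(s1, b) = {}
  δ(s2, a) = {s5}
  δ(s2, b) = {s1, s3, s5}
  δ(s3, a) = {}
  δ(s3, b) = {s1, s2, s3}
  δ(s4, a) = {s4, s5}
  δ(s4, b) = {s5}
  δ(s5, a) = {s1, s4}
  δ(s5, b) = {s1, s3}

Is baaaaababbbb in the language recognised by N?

Start: {s0}
read b: {s1, s3}
read a: {s4}
read a: {s4, s5}
read a: {s1, s4, s5}
read a: {s1, s4, s5}
read a: {s1, s4, s5}
read b: {s1, s3, s5}
read a: {s1, s4}
read b: {s5}
read b: {s1, s3}
read b: {s1, s2, s3}
read b: {s1, s2, s3, s5}
Reachable ∩ accepting = {s2, s3, s5} — nonempty.

accepted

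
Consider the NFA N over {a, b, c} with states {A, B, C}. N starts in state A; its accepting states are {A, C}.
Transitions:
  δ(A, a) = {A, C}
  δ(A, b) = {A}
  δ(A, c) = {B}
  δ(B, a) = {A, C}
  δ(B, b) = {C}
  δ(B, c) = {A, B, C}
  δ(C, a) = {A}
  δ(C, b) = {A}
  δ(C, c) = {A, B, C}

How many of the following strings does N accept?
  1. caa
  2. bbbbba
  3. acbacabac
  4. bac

4

caa: accepted
bbbbba: accepted
acbacabac: accepted
bac: accepted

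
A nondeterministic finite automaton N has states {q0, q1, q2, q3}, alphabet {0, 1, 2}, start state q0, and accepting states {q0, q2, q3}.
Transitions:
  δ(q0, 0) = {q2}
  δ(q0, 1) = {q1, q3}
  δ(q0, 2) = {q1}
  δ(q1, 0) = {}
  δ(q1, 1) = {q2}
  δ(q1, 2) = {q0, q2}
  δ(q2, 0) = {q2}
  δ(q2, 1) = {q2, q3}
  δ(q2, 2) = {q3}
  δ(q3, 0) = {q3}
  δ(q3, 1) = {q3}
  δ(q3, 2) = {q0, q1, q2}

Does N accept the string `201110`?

Start: {q0}
read 2: {q1}
read 0: {}
The reachable set is empty and stays empty for the remaining 4 symbols.
Reachable ∩ accepting = {} — empty.

rejected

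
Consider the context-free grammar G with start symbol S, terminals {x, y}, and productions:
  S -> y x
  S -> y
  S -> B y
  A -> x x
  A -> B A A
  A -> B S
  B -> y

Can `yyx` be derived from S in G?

no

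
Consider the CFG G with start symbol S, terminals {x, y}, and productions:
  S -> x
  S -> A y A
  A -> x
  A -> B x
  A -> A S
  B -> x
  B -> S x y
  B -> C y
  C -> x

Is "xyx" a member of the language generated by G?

S ⇒ AyA ⇒ xyA ⇒ xyx

yes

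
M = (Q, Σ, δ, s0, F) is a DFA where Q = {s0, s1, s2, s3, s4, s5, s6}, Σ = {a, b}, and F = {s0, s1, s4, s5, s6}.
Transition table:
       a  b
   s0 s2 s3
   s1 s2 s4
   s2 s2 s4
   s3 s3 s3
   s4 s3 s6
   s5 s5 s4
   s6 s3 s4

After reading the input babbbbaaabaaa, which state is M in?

s0 --b--> s3
s3 --a--> s3
s3 --b--> s3
s3 --b--> s3
s3 --b--> s3
s3 --b--> s3
s3 --a--> s3
s3 --a--> s3
s3 --a--> s3
s3 --b--> s3
s3 --a--> s3
s3 --a--> s3
s3 --a--> s3

s3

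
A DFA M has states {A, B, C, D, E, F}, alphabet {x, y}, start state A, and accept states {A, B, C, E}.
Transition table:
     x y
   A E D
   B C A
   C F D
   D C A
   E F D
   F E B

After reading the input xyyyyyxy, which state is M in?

D

A --x--> E
E --y--> D
D --y--> A
A --y--> D
D --y--> A
A --y--> D
D --x--> C
C --y--> D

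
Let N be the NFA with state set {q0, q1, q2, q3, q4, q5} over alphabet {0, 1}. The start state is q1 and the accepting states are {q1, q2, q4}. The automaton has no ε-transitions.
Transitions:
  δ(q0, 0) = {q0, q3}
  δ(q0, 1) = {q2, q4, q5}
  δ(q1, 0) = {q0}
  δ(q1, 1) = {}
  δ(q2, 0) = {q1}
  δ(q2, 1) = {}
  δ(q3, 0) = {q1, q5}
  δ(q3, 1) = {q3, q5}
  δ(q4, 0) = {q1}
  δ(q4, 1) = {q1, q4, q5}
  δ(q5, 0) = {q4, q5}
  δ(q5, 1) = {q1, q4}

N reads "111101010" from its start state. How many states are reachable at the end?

Start: {q1}
read 1: {}
The reachable set is empty and stays empty for the remaining 8 symbols.
Final reachable set {} has 0 states.

0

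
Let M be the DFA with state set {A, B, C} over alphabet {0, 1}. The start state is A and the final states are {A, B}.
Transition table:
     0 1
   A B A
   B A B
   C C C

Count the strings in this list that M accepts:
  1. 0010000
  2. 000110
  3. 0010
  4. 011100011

4

0010000: accepted
000110: accepted
0010: accepted
011100011: accepted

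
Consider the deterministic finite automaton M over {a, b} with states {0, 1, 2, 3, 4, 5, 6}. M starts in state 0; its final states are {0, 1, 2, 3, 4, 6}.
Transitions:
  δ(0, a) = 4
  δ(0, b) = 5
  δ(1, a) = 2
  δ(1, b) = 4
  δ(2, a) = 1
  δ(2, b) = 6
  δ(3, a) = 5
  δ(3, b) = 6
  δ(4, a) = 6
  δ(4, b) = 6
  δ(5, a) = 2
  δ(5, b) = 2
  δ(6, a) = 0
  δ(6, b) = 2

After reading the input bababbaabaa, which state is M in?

0 --b--> 5
5 --a--> 2
2 --b--> 6
6 --a--> 0
0 --b--> 5
5 --b--> 2
2 --a--> 1
1 --a--> 2
2 --b--> 6
6 --a--> 0
0 --a--> 4

4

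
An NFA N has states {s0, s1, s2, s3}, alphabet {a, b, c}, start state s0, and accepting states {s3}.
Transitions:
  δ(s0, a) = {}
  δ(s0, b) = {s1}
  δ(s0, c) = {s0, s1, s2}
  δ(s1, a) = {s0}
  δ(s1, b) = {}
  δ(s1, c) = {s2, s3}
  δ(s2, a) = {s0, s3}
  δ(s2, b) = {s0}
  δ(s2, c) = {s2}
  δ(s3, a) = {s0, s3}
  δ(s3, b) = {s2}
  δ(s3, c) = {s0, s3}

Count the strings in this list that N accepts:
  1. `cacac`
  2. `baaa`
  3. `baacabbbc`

1

`cacac`: accepted
`baaa`: rejected
`baacabbbc`: rejected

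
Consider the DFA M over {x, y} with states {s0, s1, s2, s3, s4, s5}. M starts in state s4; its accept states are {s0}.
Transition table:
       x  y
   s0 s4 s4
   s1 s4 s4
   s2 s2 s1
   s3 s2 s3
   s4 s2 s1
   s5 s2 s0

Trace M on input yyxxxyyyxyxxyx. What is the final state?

s4 --y--> s1
s1 --y--> s4
s4 --x--> s2
s2 --x--> s2
s2 --x--> s2
s2 --y--> s1
s1 --y--> s4
s4 --y--> s1
s1 --x--> s4
s4 --y--> s1
s1 --x--> s4
s4 --x--> s2
s2 --y--> s1
s1 --x--> s4

s4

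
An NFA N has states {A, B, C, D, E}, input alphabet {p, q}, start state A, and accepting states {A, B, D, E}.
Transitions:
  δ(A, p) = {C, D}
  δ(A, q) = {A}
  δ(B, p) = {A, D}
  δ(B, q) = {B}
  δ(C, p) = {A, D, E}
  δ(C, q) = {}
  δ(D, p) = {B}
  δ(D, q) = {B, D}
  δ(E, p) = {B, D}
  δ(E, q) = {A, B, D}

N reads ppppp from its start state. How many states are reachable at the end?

Start: {A}
read p: {C, D}
read p: {A, B, D, E}
read p: {A, B, C, D}
read p: {A, B, C, D, E}
read p: {A, B, C, D, E}
Final reachable set {A, B, C, D, E} has 5 states.

5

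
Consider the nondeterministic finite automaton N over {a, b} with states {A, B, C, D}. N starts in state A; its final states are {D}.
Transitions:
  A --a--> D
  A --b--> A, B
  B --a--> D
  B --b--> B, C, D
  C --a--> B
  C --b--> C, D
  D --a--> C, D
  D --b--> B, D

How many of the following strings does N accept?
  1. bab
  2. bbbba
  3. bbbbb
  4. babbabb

4

bab: accepted
bbbba: accepted
bbbbb: accepted
babbabb: accepted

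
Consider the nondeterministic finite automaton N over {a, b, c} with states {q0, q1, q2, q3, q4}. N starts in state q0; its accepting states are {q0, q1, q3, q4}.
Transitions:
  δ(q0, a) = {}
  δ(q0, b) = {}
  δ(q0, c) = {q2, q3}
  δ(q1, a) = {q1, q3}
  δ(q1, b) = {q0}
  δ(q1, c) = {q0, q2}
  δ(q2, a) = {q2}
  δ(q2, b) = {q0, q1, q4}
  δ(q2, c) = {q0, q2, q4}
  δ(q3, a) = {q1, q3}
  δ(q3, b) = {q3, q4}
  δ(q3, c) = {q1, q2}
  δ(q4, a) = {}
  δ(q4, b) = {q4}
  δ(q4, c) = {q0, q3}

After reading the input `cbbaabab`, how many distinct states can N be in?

Start: {q0}
read c: {q2, q3}
read b: {q0, q1, q3, q4}
read b: {q0, q3, q4}
read a: {q1, q3}
read a: {q1, q3}
read b: {q0, q3, q4}
read a: {q1, q3}
read b: {q0, q3, q4}
Final reachable set {q0, q3, q4} has 3 states.

3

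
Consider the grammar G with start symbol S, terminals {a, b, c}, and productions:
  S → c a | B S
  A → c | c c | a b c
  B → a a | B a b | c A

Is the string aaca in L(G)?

yes

S ⇒ BS ⇒ aaS ⇒ aaca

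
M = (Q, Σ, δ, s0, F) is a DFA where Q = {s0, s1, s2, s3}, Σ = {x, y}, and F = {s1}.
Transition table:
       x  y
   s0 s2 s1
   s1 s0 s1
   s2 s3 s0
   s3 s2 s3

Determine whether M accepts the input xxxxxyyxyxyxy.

accepted

s0 --x--> s2
s2 --x--> s3
s3 --x--> s2
s2 --x--> s3
s3 --x--> s2
s2 --y--> s0
s0 --y--> s1
s1 --x--> s0
s0 --y--> s1
s1 --x--> s0
s0 --y--> s1
s1 --x--> s0
s0 --y--> s1
End in state s1, which is an accepting state.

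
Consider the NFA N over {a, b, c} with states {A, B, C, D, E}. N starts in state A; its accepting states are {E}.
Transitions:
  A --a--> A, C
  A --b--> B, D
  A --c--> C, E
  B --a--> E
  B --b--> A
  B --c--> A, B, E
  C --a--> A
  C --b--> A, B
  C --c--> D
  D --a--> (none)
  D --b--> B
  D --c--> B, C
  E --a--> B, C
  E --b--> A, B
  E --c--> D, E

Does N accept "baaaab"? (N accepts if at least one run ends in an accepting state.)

Start: {A}
read b: {B, D}
read a: {E}
read a: {B, C}
read a: {A, E}
read a: {A, B, C}
read b: {A, B, D}
Reachable ∩ accepting = {} — empty.

rejected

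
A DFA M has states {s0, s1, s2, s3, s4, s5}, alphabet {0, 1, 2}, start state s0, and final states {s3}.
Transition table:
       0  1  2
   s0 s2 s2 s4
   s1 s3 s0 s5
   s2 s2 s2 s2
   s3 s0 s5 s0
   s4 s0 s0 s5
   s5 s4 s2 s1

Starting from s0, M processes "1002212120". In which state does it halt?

s0 --1--> s2
s2 --0--> s2
s2 --0--> s2
s2 --2--> s2
s2 --2--> s2
s2 --1--> s2
s2 --2--> s2
s2 --1--> s2
s2 --2--> s2
s2 --0--> s2

s2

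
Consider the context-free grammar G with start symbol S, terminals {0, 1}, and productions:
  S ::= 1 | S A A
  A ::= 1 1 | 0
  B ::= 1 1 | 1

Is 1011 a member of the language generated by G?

S ⇒ SAA ⇒ 1AA ⇒ 10A ⇒ 1011

yes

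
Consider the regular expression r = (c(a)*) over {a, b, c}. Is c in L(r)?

Split as c·ε: c matches c and (a)* matches ε.

yes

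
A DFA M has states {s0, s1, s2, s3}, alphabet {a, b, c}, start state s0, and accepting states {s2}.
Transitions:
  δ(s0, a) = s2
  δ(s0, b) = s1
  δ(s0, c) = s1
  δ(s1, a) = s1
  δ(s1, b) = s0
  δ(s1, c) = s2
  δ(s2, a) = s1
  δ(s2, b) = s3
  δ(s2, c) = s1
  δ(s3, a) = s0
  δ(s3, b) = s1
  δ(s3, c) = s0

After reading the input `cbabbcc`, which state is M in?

s1

s0 --c--> s1
s1 --b--> s0
s0 --a--> s2
s2 --b--> s3
s3 --b--> s1
s1 --c--> s2
s2 --c--> s1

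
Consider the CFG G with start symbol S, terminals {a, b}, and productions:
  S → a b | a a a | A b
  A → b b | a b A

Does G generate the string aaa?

yes

S ⇒ aaa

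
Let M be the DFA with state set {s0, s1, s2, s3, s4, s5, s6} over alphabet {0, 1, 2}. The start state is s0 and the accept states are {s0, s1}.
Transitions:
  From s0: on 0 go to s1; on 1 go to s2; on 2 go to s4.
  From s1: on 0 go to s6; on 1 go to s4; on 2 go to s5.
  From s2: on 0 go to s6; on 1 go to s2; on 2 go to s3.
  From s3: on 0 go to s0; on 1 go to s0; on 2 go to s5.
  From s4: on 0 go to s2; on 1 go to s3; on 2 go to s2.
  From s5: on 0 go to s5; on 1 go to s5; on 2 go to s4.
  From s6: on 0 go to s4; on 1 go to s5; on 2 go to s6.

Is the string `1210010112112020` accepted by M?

accepted

s0 --1--> s2
s2 --2--> s3
s3 --1--> s0
s0 --0--> s1
s1 --0--> s6
s6 --1--> s5
s5 --0--> s5
s5 --1--> s5
s5 --1--> s5
s5 --2--> s4
s4 --1--> s3
s3 --1--> s0
s0 --2--> s4
s4 --0--> s2
s2 --2--> s3
s3 --0--> s0
End in state s0, which is an accepting state.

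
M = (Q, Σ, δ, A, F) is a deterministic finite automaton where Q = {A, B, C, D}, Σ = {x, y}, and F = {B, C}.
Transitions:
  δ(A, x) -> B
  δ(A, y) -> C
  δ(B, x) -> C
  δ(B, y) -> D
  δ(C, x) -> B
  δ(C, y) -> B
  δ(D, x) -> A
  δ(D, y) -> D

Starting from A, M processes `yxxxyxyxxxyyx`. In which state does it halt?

A

A --y--> C
C --x--> B
B --x--> C
C --x--> B
B --y--> D
D --x--> A
A --y--> C
C --x--> B
B --x--> C
C --x--> B
B --y--> D
D --y--> D
D --x--> A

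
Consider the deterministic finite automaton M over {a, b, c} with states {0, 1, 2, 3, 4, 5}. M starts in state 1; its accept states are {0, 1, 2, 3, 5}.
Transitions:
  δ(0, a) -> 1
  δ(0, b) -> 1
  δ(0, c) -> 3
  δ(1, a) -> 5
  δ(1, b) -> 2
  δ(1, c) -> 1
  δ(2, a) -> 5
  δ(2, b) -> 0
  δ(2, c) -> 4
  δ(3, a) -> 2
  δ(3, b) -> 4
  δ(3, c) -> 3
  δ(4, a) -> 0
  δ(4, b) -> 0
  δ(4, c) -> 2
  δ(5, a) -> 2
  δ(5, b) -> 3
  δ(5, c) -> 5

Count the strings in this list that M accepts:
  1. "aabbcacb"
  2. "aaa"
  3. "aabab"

3

"aabbcacb": accepted
"aaa": accepted
"aabab": accepted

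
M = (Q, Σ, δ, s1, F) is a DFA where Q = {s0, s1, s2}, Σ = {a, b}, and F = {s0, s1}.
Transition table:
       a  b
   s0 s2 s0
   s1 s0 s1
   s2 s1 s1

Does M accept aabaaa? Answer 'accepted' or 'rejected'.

accepted

s1 --a--> s0
s0 --a--> s2
s2 --b--> s1
s1 --a--> s0
s0 --a--> s2
s2 --a--> s1
End in state s1, which is an accepting state.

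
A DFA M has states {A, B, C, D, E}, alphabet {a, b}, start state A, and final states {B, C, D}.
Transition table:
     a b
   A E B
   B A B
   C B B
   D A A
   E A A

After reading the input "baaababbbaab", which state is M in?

A --b--> B
B --a--> A
A --a--> E
E --a--> A
A --b--> B
B --a--> A
A --b--> B
B --b--> B
B --b--> B
B --a--> A
A --a--> E
E --b--> A

A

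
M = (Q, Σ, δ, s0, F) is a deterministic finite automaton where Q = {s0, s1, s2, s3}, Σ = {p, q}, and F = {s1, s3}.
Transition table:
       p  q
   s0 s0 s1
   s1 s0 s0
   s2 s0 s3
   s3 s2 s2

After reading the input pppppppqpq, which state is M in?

s0 --p--> s0
s0 --p--> s0
s0 --p--> s0
s0 --p--> s0
s0 --p--> s0
s0 --p--> s0
s0 --p--> s0
s0 --q--> s1
s1 --p--> s0
s0 --q--> s1

s1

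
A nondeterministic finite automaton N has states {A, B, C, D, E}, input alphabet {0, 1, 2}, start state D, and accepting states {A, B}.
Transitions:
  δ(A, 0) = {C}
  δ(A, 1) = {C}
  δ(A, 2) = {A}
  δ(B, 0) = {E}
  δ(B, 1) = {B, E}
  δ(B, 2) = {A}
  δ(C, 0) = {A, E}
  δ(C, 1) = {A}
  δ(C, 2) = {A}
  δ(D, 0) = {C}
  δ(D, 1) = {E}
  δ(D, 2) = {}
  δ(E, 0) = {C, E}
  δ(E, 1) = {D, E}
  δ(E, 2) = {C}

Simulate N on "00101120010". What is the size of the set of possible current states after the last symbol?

3

Start: {D}
read 0: {C}
read 0: {A, E}
read 1: {C, D, E}
read 0: {A, C, E}
read 1: {A, C, D, E}
read 1: {A, C, D, E}
read 2: {A, C}
read 0: {A, C, E}
read 0: {A, C, E}
read 1: {A, C, D, E}
read 0: {A, C, E}
Final reachable set {A, C, E} has 3 states.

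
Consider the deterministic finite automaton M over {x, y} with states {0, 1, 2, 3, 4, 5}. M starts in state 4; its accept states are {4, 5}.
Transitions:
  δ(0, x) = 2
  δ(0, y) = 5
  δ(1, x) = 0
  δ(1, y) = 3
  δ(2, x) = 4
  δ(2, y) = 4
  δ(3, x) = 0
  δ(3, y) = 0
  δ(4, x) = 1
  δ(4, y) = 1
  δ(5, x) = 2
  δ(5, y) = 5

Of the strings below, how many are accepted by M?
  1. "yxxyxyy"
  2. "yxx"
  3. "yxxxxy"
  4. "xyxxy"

"yxxyxyy": rejected
"yxx": rejected
"yxxxxy": rejected
"xyxxy": accepted

1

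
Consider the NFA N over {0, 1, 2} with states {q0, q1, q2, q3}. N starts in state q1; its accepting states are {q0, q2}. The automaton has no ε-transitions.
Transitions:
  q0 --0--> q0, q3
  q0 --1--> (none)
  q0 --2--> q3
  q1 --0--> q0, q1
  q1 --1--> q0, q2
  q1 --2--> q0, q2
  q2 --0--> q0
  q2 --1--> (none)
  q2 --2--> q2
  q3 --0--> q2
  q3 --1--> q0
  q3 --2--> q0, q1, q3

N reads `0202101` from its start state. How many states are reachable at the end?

1

Start: {q1}
read 0: {q0, q1}
read 2: {q0, q2, q3}
read 0: {q0, q2, q3}
read 2: {q0, q1, q2, q3}
read 1: {q0, q2}
read 0: {q0, q3}
read 1: {q0}
Final reachable set {q0} has 1 state.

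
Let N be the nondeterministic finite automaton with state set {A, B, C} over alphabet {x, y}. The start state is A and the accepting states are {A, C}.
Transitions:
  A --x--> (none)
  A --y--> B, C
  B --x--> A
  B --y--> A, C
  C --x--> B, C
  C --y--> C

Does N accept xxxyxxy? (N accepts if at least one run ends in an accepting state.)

Start: {A}
read x: {}
The reachable set is empty and stays empty for the remaining 6 symbols.
Reachable ∩ accepting = {} — empty.

rejected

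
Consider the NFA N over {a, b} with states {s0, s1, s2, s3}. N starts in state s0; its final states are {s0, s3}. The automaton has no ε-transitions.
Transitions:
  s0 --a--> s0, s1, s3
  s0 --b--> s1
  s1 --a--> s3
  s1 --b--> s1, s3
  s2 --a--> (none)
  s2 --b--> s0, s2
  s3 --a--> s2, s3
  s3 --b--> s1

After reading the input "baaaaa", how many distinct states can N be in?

2

Start: {s0}
read b: {s1}
read a: {s3}
read a: {s2, s3}
read a: {s2, s3}
read a: {s2, s3}
read a: {s2, s3}
Final reachable set {s2, s3} has 2 states.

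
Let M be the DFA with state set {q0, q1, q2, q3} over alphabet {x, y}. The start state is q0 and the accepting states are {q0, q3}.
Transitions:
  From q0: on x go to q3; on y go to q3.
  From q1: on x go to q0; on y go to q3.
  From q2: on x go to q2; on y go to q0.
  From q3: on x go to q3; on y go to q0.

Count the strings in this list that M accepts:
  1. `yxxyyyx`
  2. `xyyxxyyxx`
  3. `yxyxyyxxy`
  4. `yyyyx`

`yxxyyyx`: accepted
`xyyxxyyxx`: accepted
`yxyxyyxxy`: accepted
`yyyyx`: accepted

4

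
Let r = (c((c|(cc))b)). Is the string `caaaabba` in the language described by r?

no

No split of caaaabba into u·v has c matching u and ((c|(cc))b) matching v.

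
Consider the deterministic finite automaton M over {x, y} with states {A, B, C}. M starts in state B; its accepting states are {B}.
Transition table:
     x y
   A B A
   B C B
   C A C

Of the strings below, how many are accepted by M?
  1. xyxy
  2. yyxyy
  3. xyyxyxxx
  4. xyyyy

0

xyxy: rejected
yyxyy: rejected
xyyxyxxx: rejected
xyyyy: rejected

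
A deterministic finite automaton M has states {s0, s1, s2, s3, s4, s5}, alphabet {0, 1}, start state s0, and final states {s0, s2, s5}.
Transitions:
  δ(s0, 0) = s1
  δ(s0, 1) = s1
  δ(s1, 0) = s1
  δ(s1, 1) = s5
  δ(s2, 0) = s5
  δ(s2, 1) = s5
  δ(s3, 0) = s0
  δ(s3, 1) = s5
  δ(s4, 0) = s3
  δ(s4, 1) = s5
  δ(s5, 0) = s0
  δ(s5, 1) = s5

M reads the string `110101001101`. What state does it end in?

s1

s0 --1--> s1
s1 --1--> s5
s5 --0--> s0
s0 --1--> s1
s1 --0--> s1
s1 --1--> s5
s5 --0--> s0
s0 --0--> s1
s1 --1--> s5
s5 --1--> s5
s5 --0--> s0
s0 --1--> s1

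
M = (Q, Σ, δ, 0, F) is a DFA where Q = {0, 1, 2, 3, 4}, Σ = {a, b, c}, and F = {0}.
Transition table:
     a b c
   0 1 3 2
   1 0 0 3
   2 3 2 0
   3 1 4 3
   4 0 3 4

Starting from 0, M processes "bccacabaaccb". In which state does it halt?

0 --b--> 3
3 --c--> 3
3 --c--> 3
3 --a--> 1
1 --c--> 3
3 --a--> 1
1 --b--> 0
0 --a--> 1
1 --a--> 0
0 --c--> 2
2 --c--> 0
0 --b--> 3

3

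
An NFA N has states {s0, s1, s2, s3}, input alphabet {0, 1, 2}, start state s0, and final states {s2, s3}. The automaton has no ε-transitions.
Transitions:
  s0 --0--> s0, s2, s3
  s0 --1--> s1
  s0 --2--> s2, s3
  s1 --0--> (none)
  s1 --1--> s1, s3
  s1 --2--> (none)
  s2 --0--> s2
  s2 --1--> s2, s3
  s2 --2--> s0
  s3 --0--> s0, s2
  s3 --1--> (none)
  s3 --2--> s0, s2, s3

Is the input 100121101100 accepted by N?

rejected

Start: {s0}
read 1: {s1}
read 0: {}
The reachable set is empty and stays empty for the remaining 10 symbols.
Reachable ∩ accepting = {} — empty.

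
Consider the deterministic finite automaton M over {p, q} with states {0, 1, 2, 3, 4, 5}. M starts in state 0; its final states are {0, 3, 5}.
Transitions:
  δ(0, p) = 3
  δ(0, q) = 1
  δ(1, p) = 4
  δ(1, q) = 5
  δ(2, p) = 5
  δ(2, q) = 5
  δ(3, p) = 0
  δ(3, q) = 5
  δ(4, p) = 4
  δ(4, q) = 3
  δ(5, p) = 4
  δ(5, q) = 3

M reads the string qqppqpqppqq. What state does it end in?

0 --q--> 1
1 --q--> 5
5 --p--> 4
4 --p--> 4
4 --q--> 3
3 --p--> 0
0 --q--> 1
1 --p--> 4
4 --p--> 4
4 --q--> 3
3 --q--> 5

5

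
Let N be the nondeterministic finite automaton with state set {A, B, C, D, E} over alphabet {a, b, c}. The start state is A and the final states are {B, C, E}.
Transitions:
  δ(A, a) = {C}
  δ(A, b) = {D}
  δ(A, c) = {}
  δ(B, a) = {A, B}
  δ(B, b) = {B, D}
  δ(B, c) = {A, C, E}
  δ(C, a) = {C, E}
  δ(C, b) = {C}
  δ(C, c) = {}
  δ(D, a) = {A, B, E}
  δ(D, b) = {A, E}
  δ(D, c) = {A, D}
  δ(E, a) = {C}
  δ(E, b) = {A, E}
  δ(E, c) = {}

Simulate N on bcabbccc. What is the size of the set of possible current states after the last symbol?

Start: {A}
read b: {D}
read c: {A, D}
read a: {A, B, C, E}
read b: {A, B, C, D, E}
read b: {A, B, C, D, E}
read c: {A, C, D, E}
read c: {A, D}
read c: {A, D}
Final reachable set {A, D} has 2 states.

2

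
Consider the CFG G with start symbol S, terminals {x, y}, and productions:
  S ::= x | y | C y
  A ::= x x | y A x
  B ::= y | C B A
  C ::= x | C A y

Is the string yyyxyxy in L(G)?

no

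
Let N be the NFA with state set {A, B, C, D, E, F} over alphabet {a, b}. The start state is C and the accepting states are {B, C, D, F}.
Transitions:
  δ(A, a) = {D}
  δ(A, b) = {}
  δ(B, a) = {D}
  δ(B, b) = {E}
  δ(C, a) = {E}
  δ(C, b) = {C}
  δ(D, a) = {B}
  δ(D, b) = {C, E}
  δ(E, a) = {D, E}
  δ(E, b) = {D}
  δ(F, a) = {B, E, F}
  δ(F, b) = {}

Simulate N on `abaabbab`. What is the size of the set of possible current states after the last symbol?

2

Start: {C}
read a: {E}
read b: {D}
read a: {B}
read a: {D}
read b: {C, E}
read b: {C, D}
read a: {B, E}
read b: {D, E}
Final reachable set {D, E} has 2 states.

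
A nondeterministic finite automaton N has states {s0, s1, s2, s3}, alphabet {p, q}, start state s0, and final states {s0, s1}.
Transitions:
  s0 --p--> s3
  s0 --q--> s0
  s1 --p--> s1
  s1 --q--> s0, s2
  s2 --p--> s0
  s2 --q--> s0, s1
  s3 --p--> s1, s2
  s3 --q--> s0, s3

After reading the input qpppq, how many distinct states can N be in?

Start: {s0}
read q: {s0}
read p: {s3}
read p: {s1, s2}
read p: {s0, s1}
read q: {s0, s2}
Final reachable set {s0, s2} has 2 states.

2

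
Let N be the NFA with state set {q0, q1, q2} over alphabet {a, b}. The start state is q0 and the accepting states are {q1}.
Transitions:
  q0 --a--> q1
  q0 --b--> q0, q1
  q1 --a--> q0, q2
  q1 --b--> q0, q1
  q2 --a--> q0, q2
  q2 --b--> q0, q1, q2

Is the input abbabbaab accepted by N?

Start: {q0}
read a: {q1}
read b: {q0, q1}
read b: {q0, q1}
read a: {q0, q1, q2}
read b: {q0, q1, q2}
read b: {q0, q1, q2}
read a: {q0, q1, q2}
read a: {q0, q1, q2}
read b: {q0, q1, q2}
Reachable ∩ accepting = {q1} — nonempty.

accepted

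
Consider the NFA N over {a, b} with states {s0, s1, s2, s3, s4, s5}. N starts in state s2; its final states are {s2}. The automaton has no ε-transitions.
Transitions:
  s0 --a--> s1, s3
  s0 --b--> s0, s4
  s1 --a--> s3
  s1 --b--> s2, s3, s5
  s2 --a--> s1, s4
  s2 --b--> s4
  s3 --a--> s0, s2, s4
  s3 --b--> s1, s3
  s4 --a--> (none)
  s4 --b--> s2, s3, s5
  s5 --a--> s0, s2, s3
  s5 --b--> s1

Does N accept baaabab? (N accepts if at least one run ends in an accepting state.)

rejected

Start: {s2}
read b: {s4}
read a: {}
The reachable set is empty and stays empty for the remaining 5 symbols.
Reachable ∩ accepting = {} — empty.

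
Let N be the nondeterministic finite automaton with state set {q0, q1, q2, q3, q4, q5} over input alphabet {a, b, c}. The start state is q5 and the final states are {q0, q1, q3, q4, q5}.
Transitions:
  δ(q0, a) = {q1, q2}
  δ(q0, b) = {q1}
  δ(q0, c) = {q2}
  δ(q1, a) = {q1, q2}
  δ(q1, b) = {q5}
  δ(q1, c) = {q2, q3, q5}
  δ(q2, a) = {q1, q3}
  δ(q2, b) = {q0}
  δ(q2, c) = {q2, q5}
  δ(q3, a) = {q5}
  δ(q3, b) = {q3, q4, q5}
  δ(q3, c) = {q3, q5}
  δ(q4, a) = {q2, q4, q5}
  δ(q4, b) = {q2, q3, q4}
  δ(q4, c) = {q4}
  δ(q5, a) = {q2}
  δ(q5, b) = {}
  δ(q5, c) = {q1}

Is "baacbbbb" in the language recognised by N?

Start: {q5}
read b: {}
The reachable set is empty and stays empty for the remaining 7 symbols.
Reachable ∩ accepting = {} — empty.

rejected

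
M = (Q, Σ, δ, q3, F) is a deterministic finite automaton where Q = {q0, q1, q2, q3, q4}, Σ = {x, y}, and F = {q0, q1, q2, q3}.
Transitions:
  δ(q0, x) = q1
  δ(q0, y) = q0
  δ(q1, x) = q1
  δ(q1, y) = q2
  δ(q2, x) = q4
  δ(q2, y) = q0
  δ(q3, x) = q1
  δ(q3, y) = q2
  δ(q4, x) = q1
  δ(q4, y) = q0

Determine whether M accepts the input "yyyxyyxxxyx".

rejected

q3 --y--> q2
q2 --y--> q0
q0 --y--> q0
q0 --x--> q1
q1 --y--> q2
q2 --y--> q0
q0 --x--> q1
q1 --x--> q1
q1 --x--> q1
q1 --y--> q2
q2 --x--> q4
End in state q4, which is not an accepting state.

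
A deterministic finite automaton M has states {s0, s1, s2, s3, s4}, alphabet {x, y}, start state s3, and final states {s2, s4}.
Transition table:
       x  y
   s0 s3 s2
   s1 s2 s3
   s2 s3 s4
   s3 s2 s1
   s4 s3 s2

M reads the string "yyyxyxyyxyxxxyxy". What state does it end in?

s4

s3 --y--> s1
s1 --y--> s3
s3 --y--> s1
s1 --x--> s2
s2 --y--> s4
s4 --x--> s3
s3 --y--> s1
s1 --y--> s3
s3 --x--> s2
s2 --y--> s4
s4 --x--> s3
s3 --x--> s2
s2 --x--> s3
s3 --y--> s1
s1 --x--> s2
s2 --y--> s4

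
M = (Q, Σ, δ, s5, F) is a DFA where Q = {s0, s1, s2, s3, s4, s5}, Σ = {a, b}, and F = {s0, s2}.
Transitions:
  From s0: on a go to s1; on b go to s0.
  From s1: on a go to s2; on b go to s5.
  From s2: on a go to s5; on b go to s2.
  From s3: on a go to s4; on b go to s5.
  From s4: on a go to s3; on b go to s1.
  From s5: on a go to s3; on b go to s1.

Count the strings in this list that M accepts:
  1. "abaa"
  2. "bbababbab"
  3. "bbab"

"abaa": rejected
"bbababbab": accepted
"bbab": rejected

1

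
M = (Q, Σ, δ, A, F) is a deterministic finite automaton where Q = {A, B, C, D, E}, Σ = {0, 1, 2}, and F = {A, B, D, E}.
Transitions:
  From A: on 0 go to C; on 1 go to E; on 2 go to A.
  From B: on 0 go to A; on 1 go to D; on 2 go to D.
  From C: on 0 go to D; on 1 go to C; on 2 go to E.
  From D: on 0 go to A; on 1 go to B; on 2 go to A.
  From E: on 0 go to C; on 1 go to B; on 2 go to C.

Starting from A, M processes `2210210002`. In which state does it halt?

A --2--> A
A --2--> A
A --1--> E
E --0--> C
C --2--> E
E --1--> B
B --0--> A
A --0--> C
C --0--> D
D --2--> A

A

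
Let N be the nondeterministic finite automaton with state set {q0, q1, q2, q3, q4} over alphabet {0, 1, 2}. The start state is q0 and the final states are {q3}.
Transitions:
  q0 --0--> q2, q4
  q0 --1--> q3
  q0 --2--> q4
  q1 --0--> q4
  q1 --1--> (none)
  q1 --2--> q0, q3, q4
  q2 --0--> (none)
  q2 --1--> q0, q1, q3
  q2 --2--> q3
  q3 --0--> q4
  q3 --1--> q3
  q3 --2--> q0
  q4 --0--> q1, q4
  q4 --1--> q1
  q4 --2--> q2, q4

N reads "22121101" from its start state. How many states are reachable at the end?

1

Start: {q0}
read 2: {q4}
read 2: {q2, q4}
read 1: {q0, q1, q3}
read 2: {q0, q3, q4}
read 1: {q1, q3}
read 1: {q3}
read 0: {q4}
read 1: {q1}
Final reachable set {q1} has 1 state.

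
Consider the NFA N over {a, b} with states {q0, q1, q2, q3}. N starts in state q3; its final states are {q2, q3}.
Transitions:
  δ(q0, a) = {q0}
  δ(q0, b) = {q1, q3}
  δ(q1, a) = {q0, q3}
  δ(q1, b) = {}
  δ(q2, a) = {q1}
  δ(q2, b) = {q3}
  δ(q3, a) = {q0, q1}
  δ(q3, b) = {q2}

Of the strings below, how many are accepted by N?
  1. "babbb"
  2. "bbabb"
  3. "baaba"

2

"babbb": rejected
"bbabb": accepted
"baaba": accepted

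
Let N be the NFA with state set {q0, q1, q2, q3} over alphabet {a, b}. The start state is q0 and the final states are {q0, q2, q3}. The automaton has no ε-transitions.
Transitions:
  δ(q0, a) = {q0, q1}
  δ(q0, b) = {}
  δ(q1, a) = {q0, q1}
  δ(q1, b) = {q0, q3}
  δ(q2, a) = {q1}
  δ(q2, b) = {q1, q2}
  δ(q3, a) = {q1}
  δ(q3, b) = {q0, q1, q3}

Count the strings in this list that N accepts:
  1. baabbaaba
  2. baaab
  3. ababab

baabbaaba: rejected
baaab: rejected
ababab: accepted

1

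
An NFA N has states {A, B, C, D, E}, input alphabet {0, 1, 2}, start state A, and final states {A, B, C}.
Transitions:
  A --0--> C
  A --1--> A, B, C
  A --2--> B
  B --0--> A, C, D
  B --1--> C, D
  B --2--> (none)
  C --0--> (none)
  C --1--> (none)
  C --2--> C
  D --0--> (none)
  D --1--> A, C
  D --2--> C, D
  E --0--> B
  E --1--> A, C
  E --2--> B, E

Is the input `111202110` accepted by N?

Start: {A}
read 1: {A, B, C}
read 1: {A, B, C, D}
read 1: {A, B, C, D}
read 2: {B, C, D}
read 0: {A, C, D}
read 2: {B, C, D}
read 1: {A, C, D}
read 1: {A, B, C}
read 0: {A, C, D}
Reachable ∩ accepting = {A, C} — nonempty.

accepted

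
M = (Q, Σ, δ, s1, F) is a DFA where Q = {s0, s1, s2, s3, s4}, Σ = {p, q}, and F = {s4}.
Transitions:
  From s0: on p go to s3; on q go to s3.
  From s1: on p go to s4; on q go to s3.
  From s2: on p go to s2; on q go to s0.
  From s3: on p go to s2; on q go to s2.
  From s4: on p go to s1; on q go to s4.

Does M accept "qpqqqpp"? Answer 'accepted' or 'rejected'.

rejected

s1 --q--> s3
s3 --p--> s2
s2 --q--> s0
s0 --q--> s3
s3 --q--> s2
s2 --p--> s2
s2 --p--> s2
End in state s2, which is not an accepting state.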